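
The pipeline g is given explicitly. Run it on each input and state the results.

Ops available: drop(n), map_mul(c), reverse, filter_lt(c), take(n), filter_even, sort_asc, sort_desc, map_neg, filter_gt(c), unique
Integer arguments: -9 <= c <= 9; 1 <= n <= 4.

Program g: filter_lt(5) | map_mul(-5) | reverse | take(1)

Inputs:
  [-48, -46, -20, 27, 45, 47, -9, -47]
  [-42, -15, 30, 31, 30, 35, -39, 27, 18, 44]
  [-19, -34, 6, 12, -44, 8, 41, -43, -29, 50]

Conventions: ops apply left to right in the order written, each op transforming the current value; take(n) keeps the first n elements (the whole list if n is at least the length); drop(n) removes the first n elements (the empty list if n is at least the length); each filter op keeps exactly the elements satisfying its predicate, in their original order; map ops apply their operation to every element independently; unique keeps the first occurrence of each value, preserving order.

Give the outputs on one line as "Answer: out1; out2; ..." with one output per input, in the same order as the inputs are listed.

Execution, op by op:
  [-48, -46, -20, 27, 45, 47, -9, -47] -> [-48, -46, -20, -9, -47] -> [240, 230, 100, 45, 235] -> [235, 45, 100, 230, 240] -> [235]
  [-42, -15, 30, 31, 30, 35, -39, 27, 18, 44] -> [-42, -15, -39] -> [210, 75, 195] -> [195, 75, 210] -> [195]
  [-19, -34, 6, 12, -44, 8, 41, -43, -29, 50] -> [-19, -34, -44, -43, -29] -> [95, 170, 220, 215, 145] -> [145, 215, 220, 170, 95] -> [145]

[235]; [195]; [145]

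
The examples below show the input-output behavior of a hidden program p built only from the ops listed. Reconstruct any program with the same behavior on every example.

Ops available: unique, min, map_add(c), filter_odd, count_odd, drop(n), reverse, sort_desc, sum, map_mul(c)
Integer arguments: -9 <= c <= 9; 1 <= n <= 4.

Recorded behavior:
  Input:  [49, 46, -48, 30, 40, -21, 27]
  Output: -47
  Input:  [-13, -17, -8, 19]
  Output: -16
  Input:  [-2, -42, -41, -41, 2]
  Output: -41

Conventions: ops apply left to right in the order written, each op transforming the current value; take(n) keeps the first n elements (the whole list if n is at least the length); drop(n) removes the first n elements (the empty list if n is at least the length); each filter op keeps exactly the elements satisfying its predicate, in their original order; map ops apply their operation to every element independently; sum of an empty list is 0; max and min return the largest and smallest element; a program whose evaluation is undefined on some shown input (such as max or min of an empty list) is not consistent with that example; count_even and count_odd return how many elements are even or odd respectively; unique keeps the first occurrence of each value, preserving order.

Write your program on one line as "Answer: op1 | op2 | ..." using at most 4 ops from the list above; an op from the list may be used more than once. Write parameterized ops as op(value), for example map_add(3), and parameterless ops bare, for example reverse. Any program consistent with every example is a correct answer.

reverse | map_add(1) | min

Check, running the answer program on each example:
  [49, 46, -48, 30, 40, -21, 27] -> [27, -21, 40, 30, -48, 46, 49] -> [28, -20, 41, 31, -47, 47, 50] -> -47
  [-13, -17, -8, 19] -> [19, -8, -17, -13] -> [20, -7, -16, -12] -> -16
  [-2, -42, -41, -41, 2] -> [2, -41, -41, -42, -2] -> [3, -40, -40, -41, -1] -> -41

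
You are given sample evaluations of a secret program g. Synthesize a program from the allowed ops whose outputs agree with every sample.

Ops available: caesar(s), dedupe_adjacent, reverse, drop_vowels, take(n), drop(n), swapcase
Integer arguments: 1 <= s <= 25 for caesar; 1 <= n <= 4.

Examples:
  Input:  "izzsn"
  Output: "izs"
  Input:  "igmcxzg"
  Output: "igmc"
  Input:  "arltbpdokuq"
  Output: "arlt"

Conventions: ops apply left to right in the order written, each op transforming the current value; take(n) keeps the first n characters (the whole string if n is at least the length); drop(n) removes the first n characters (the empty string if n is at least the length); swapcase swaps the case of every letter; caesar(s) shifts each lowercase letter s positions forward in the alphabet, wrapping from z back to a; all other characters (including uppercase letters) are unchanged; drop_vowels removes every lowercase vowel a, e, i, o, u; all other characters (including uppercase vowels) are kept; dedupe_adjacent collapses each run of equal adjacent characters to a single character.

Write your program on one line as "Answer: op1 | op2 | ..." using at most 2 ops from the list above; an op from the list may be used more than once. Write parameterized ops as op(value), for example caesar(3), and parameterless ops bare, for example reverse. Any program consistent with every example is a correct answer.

take(4) | dedupe_adjacent

Check, running the answer program on each example:
  "izzsn" -> "izzs" -> "izs"
  "igmcxzg" -> "igmc" -> "igmc"
  "arltbpdokuq" -> "arlt" -> "arlt"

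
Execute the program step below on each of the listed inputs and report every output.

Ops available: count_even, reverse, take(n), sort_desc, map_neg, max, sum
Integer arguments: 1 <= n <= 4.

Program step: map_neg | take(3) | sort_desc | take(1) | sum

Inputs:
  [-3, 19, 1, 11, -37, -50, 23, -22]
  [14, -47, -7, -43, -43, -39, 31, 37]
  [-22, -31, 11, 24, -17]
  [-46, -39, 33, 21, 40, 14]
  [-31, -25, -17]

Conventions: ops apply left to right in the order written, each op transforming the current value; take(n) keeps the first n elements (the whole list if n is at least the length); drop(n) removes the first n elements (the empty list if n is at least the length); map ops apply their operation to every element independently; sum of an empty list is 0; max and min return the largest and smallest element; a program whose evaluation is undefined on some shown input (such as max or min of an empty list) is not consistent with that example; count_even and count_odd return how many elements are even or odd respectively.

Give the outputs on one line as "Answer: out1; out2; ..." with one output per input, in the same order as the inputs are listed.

3; 47; 31; 46; 31

Execution, op by op:
  [-3, 19, 1, 11, -37, -50, 23, -22] -> [3, -19, -1, -11, 37, 50, -23, 22] -> [3, -19, -1] -> [3, -1, -19] -> [3] -> 3
  [14, -47, -7, -43, -43, -39, 31, 37] -> [-14, 47, 7, 43, 43, 39, -31, -37] -> [-14, 47, 7] -> [47, 7, -14] -> [47] -> 47
  [-22, -31, 11, 24, -17] -> [22, 31, -11, -24, 17] -> [22, 31, -11] -> [31, 22, -11] -> [31] -> 31
  [-46, -39, 33, 21, 40, 14] -> [46, 39, -33, -21, -40, -14] -> [46, 39, -33] -> [46, 39, -33] -> [46] -> 46
  [-31, -25, -17] -> [31, 25, 17] -> [31, 25, 17] -> [31, 25, 17] -> [31] -> 31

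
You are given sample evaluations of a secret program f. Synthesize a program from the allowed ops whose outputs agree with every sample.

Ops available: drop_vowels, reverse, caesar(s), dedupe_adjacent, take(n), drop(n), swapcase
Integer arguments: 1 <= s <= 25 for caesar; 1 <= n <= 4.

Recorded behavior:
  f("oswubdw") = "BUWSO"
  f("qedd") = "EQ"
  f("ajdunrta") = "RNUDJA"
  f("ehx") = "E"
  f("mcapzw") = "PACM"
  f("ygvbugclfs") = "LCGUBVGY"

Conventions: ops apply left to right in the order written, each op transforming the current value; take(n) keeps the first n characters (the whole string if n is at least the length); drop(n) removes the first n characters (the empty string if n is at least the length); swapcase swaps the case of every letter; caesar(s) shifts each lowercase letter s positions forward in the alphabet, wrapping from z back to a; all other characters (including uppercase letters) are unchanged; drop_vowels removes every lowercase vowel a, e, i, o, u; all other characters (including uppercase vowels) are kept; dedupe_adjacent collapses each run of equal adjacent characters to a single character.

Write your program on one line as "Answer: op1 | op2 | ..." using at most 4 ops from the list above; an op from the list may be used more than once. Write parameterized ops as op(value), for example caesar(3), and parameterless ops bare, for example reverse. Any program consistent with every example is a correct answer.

reverse | swapcase | drop(2)

Check, running the answer program on each example:
  "oswubdw" -> "wdbuwso" -> "WDBUWSO" -> "BUWSO"
  "qedd" -> "ddeq" -> "DDEQ" -> "EQ"
  "ajdunrta" -> "atrnudja" -> "ATRNUDJA" -> "RNUDJA"
  "ehx" -> "xhe" -> "XHE" -> "E"
  "mcapzw" -> "wzpacm" -> "WZPACM" -> "PACM"
  "ygvbugclfs" -> "sflcgubvgy" -> "SFLCGUBVGY" -> "LCGUBVGY"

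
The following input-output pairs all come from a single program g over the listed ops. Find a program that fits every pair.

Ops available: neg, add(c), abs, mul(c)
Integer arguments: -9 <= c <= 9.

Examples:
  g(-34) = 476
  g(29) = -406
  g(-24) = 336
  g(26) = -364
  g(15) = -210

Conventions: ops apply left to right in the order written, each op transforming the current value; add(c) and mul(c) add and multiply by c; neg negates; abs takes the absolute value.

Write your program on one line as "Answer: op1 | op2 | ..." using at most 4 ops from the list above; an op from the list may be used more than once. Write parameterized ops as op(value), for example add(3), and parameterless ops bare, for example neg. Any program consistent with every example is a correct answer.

neg | mul(7) | mul(-2) | neg

Check, running the answer program on each example:
  -34 -> 34 -> 238 -> -476 -> 476
  29 -> -29 -> -203 -> 406 -> -406
  -24 -> 24 -> 168 -> -336 -> 336
  26 -> -26 -> -182 -> 364 -> -364
  15 -> -15 -> -105 -> 210 -> -210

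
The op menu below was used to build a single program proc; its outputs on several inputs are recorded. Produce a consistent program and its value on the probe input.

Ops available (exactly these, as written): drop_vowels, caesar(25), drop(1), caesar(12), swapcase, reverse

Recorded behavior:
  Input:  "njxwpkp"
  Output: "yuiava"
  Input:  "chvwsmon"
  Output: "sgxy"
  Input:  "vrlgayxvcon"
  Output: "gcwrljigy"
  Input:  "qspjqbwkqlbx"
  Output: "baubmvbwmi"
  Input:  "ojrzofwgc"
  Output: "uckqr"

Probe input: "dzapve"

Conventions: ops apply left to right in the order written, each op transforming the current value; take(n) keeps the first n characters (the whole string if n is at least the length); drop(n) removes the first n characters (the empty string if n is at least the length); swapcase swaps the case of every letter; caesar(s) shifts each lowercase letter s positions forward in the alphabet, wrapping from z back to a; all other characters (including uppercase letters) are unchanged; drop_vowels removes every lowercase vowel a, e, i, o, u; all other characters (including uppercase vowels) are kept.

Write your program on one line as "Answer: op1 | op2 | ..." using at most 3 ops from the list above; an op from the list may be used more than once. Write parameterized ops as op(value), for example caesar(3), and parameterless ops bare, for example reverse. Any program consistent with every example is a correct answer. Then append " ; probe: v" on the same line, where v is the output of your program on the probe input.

caesar(12) | drop_vowels | caesar(25) ; probe: "oklagp"

Check, running the answer program on each example:
  "njxwpkp" -> "zvjibwb" -> "zvjbwb" -> "yuiava"
  "chvwsmon" -> "othieyaz" -> "thyz" -> "sgxy"
  "vrlgayxvcon" -> "hdxsmkjhoaz" -> "hdxsmkjhz" -> "gcwrljigy"
  "qspjqbwkqlbx" -> "cebvcniwcxnj" -> "cbvcnwcxnj" -> "baubmvbwmi"
  "ojrzofwgc" -> "avdlariso" -> "vdlrs" -> "uckqr"
  probe: "dzapve" -> "plmbhq" -> "plmbhq" -> "oklagp"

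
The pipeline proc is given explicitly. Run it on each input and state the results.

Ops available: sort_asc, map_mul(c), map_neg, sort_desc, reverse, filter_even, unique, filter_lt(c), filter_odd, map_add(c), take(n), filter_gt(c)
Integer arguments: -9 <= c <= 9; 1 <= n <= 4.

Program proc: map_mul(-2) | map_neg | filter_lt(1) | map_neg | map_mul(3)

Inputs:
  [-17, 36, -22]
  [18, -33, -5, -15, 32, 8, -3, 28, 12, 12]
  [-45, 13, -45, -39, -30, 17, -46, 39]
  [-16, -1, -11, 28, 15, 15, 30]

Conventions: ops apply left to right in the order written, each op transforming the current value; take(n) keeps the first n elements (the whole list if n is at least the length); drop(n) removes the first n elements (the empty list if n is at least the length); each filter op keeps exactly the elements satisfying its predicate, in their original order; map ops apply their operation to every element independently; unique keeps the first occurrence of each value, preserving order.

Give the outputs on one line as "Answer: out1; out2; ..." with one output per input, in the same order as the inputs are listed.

[102, 132]; [198, 30, 90, 18]; [270, 270, 234, 180, 276]; [96, 6, 66]

Execution, op by op:
  [-17, 36, -22] -> [34, -72, 44] -> [-34, 72, -44] -> [-34, -44] -> [34, 44] -> [102, 132]
  [18, -33, -5, -15, 32, 8, -3, 28, 12, 12] -> [-36, 66, 10, 30, -64, -16, 6, -56, -24, -24] -> [36, -66, -10, -30, 64, 16, -6, 56, 24, 24] -> [-66, -10, -30, -6] -> [66, 10, 30, 6] -> [198, 30, 90, 18]
  [-45, 13, -45, -39, -30, 17, -46, 39] -> [90, -26, 90, 78, 60, -34, 92, -78] -> [-90, 26, -90, -78, -60, 34, -92, 78] -> [-90, -90, -78, -60, -92] -> [90, 90, 78, 60, 92] -> [270, 270, 234, 180, 276]
  [-16, -1, -11, 28, 15, 15, 30] -> [32, 2, 22, -56, -30, -30, -60] -> [-32, -2, -22, 56, 30, 30, 60] -> [-32, -2, -22] -> [32, 2, 22] -> [96, 6, 66]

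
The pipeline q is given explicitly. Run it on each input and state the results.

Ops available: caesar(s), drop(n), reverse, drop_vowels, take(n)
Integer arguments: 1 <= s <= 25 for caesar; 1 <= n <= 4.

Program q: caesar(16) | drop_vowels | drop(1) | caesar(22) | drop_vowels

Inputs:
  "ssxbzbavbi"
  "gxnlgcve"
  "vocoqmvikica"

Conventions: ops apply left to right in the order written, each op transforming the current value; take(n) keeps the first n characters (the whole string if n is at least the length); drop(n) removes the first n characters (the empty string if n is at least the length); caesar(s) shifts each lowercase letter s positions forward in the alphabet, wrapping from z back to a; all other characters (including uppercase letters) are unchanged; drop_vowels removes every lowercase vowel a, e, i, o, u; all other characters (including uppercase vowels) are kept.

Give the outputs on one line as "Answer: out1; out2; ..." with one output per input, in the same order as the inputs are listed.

"nlnmhn"; "jzxsh"; "cyhm"

Execution, op by op:
  "ssxbzbavbi" -> "iinrprqlry" -> "nrprqlry" -> "rprqlry" -> "nlnmhnu" -> "nlnmhn"
  "gxnlgcve" -> "wndbwslu" -> "wndbwsl" -> "ndbwsl" -> "jzxsoh" -> "jzxsh"
  "vocoqmvikica" -> "lesegclyaysq" -> "lsgclyysq" -> "sgclyysq" -> "ocyhuuom" -> "cyhm"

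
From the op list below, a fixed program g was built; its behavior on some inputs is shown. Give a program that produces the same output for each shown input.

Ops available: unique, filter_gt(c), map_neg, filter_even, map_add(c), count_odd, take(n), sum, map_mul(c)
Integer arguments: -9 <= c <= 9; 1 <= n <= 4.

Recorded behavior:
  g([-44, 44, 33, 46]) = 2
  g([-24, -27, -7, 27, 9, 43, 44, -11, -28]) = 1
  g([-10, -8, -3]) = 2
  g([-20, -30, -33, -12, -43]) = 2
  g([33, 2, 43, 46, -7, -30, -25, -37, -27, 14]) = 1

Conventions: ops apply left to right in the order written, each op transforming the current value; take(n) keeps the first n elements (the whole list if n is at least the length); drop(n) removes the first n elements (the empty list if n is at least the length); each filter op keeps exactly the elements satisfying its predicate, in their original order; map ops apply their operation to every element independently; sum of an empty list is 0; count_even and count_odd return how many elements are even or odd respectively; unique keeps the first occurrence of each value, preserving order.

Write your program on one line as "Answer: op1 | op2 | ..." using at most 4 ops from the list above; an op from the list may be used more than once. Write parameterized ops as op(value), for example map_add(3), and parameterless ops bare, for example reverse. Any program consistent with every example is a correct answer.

map_add(-6) | take(3) | map_add(-9) | count_odd

Check, running the answer program on each example:
  [-44, 44, 33, 46] -> [-50, 38, 27, 40] -> [-50, 38, 27] -> [-59, 29, 18] -> 2
  [-24, -27, -7, 27, 9, 43, 44, -11, -28] -> [-30, -33, -13, 21, 3, 37, 38, -17, -34] -> [-30, -33, -13] -> [-39, -42, -22] -> 1
  [-10, -8, -3] -> [-16, -14, -9] -> [-16, -14, -9] -> [-25, -23, -18] -> 2
  [-20, -30, -33, -12, -43] -> [-26, -36, -39, -18, -49] -> [-26, -36, -39] -> [-35, -45, -48] -> 2
  [33, 2, 43, 46, -7, -30, -25, -37, -27, 14] -> [27, -4, 37, 40, -13, -36, -31, -43, -33, 8] -> [27, -4, 37] -> [18, -13, 28] -> 1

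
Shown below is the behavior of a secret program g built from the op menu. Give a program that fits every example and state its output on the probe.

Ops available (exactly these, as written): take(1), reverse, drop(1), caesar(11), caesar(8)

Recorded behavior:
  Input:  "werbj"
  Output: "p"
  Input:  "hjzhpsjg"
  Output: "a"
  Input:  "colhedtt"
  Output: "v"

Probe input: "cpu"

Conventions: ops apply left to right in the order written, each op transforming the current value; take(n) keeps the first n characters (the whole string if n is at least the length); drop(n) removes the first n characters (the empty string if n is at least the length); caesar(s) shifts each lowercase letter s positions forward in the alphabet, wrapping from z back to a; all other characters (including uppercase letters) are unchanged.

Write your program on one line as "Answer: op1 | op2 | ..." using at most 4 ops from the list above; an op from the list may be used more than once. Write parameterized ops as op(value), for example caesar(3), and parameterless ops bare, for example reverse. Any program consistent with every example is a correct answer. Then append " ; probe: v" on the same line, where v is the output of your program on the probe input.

caesar(8) | take(1) | caesar(11) ; probe: "v"

Check, running the answer program on each example:
  "werbj" -> "emzjr" -> "e" -> "p"
  "hjzhpsjg" -> "prhpxaro" -> "p" -> "a"
  "colhedtt" -> "kwtpmlbb" -> "k" -> "v"
  probe: "cpu" -> "kxc" -> "k" -> "v"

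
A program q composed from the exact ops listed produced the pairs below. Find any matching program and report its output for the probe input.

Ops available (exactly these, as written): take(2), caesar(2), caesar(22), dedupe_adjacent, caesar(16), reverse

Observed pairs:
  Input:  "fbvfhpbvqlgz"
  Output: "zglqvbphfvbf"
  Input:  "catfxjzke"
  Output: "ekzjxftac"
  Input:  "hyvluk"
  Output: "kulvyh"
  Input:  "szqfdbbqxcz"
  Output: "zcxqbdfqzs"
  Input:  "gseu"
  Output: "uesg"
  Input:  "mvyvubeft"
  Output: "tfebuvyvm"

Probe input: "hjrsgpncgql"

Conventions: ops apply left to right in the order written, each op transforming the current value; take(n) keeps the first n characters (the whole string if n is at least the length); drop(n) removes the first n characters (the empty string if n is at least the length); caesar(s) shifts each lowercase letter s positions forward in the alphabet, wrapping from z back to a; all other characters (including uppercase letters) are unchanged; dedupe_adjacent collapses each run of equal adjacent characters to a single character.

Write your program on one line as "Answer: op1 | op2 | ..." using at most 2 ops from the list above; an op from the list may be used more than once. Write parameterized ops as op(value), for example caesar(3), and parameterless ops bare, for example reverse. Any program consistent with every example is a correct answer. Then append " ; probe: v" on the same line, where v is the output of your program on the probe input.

reverse | dedupe_adjacent ; probe: "lqgcnpgsrjh"

Check, running the answer program on each example:
  "fbvfhpbvqlgz" -> "zglqvbphfvbf" -> "zglqvbphfvbf"
  "catfxjzke" -> "ekzjxftac" -> "ekzjxftac"
  "hyvluk" -> "kulvyh" -> "kulvyh"
  "szqfdbbqxcz" -> "zcxqbbdfqzs" -> "zcxqbdfqzs"
  "gseu" -> "uesg" -> "uesg"
  "mvyvubeft" -> "tfebuvyvm" -> "tfebuvyvm"
  probe: "hjrsgpncgql" -> "lqgcnpgsrjh" -> "lqgcnpgsrjh"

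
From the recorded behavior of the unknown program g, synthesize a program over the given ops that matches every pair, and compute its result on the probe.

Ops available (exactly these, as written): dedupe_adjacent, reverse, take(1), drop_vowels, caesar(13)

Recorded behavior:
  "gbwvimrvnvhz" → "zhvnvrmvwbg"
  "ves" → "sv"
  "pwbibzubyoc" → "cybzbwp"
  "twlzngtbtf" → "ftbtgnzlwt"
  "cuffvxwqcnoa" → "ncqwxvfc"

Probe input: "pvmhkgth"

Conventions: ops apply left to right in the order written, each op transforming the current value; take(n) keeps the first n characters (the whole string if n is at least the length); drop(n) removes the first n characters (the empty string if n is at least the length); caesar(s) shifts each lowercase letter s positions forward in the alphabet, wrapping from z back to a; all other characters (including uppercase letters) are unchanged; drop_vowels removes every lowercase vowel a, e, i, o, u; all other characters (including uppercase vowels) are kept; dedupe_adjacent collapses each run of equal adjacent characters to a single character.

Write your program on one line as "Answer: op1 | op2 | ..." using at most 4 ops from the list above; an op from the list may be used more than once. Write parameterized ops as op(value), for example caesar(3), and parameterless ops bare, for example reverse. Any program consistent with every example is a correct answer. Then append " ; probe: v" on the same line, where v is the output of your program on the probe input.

drop_vowels | reverse | dedupe_adjacent ; probe: "htgkhmvp"

Check, running the answer program on each example:
  "gbwvimrvnvhz" -> "gbwvmrvnvhz" -> "zhvnvrmvwbg" -> "zhvnvrmvwbg"
  "ves" -> "vs" -> "sv" -> "sv"
  "pwbibzubyoc" -> "pwbbzbyc" -> "cybzbbwp" -> "cybzbwp"
  "twlzngtbtf" -> "twlzngtbtf" -> "ftbtgnzlwt" -> "ftbtgnzlwt"
  "cuffvxwqcnoa" -> "cffvxwqcn" -> "ncqwxvffc" -> "ncqwxvfc"
  probe: "pvmhkgth" -> "pvmhkgth" -> "htgkhmvp" -> "htgkhmvp"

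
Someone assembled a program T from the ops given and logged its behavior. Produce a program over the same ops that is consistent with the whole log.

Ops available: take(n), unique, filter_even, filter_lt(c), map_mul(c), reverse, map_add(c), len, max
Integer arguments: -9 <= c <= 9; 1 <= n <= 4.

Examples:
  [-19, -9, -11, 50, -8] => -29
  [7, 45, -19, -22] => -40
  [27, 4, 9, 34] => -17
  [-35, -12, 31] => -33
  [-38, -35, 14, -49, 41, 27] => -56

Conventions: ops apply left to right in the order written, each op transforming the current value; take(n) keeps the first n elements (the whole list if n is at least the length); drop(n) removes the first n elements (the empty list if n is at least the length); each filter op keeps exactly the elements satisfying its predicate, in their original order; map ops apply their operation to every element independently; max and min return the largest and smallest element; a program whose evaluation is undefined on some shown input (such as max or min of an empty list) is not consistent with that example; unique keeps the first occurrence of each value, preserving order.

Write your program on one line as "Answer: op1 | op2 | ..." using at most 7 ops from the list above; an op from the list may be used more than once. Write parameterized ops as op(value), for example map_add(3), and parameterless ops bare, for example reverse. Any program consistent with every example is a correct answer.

map_add(-8) | filter_lt(-1) | reverse | map_add(-9) | map_add(-4) | max

Check, running the answer program on each example:
  [-19, -9, -11, 50, -8] -> [-27, -17, -19, 42, -16] -> [-27, -17, -19, -16] -> [-16, -19, -17, -27] -> [-25, -28, -26, -36] -> [-29, -32, -30, -40] -> -29
  [7, 45, -19, -22] -> [-1, 37, -27, -30] -> [-27, -30] -> [-30, -27] -> [-39, -36] -> [-43, -40] -> -40
  [27, 4, 9, 34] -> [19, -4, 1, 26] -> [-4] -> [-4] -> [-13] -> [-17] -> -17
  [-35, -12, 31] -> [-43, -20, 23] -> [-43, -20] -> [-20, -43] -> [-29, -52] -> [-33, -56] -> -33
  [-38, -35, 14, -49, 41, 27] -> [-46, -43, 6, -57, 33, 19] -> [-46, -43, -57] -> [-57, -43, -46] -> [-66, -52, -55] -> [-70, -56, -59] -> -56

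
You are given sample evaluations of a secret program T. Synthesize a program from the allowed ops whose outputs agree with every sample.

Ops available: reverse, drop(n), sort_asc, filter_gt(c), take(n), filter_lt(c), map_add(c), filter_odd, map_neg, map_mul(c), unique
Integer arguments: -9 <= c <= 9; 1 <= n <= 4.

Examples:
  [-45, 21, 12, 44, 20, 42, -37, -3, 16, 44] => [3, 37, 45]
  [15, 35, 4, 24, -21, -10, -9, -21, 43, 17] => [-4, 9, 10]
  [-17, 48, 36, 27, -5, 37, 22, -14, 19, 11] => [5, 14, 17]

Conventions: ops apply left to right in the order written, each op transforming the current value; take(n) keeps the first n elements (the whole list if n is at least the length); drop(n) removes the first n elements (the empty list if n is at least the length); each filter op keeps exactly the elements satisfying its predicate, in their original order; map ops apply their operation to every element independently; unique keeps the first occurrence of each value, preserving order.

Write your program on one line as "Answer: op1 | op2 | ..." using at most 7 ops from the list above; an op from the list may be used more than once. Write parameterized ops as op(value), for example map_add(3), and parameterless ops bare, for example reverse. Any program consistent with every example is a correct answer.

map_neg | filter_gt(-7) | take(4) | reverse | sort_asc | take(3)

Check, running the answer program on each example:
  [-45, 21, 12, 44, 20, 42, -37, -3, 16, 44] -> [45, -21, -12, -44, -20, -42, 37, 3, -16, -44] -> [45, 37, 3] -> [45, 37, 3] -> [3, 37, 45] -> [3, 37, 45] -> [3, 37, 45]
  [15, 35, 4, 24, -21, -10, -9, -21, 43, 17] -> [-15, -35, -4, -24, 21, 10, 9, 21, -43, -17] -> [-4, 21, 10, 9, 21] -> [-4, 21, 10, 9] -> [9, 10, 21, -4] -> [-4, 9, 10, 21] -> [-4, 9, 10]
  [-17, 48, 36, 27, -5, 37, 22, -14, 19, 11] -> [17, -48, -36, -27, 5, -37, -22, 14, -19, -11] -> [17, 5, 14] -> [17, 5, 14] -> [14, 5, 17] -> [5, 14, 17] -> [5, 14, 17]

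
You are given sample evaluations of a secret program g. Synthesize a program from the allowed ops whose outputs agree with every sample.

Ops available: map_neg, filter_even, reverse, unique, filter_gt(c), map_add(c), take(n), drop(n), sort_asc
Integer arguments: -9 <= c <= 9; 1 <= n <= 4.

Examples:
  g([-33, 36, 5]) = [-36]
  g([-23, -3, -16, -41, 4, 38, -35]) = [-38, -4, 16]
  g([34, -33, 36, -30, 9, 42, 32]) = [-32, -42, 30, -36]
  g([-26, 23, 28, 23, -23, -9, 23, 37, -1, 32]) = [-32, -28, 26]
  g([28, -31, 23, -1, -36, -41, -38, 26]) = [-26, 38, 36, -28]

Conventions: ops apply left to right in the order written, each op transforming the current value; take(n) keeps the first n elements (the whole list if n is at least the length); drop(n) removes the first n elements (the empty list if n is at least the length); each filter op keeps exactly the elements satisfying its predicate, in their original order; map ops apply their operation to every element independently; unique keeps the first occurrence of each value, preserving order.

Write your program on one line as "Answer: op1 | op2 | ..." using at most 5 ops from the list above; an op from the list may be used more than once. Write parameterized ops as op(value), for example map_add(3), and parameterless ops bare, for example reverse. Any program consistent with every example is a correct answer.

unique | reverse | filter_even | map_neg | take(4)

Check, running the answer program on each example:
  [-33, 36, 5] -> [-33, 36, 5] -> [5, 36, -33] -> [36] -> [-36] -> [-36]
  [-23, -3, -16, -41, 4, 38, -35] -> [-23, -3, -16, -41, 4, 38, -35] -> [-35, 38, 4, -41, -16, -3, -23] -> [38, 4, -16] -> [-38, -4, 16] -> [-38, -4, 16]
  [34, -33, 36, -30, 9, 42, 32] -> [34, -33, 36, -30, 9, 42, 32] -> [32, 42, 9, -30, 36, -33, 34] -> [32, 42, -30, 36, 34] -> [-32, -42, 30, -36, -34] -> [-32, -42, 30, -36]
  [-26, 23, 28, 23, -23, -9, 23, 37, -1, 32] -> [-26, 23, 28, -23, -9, 37, -1, 32] -> [32, -1, 37, -9, -23, 28, 23, -26] -> [32, 28, -26] -> [-32, -28, 26] -> [-32, -28, 26]
  [28, -31, 23, -1, -36, -41, -38, 26] -> [28, -31, 23, -1, -36, -41, -38, 26] -> [26, -38, -41, -36, -1, 23, -31, 28] -> [26, -38, -36, 28] -> [-26, 38, 36, -28] -> [-26, 38, 36, -28]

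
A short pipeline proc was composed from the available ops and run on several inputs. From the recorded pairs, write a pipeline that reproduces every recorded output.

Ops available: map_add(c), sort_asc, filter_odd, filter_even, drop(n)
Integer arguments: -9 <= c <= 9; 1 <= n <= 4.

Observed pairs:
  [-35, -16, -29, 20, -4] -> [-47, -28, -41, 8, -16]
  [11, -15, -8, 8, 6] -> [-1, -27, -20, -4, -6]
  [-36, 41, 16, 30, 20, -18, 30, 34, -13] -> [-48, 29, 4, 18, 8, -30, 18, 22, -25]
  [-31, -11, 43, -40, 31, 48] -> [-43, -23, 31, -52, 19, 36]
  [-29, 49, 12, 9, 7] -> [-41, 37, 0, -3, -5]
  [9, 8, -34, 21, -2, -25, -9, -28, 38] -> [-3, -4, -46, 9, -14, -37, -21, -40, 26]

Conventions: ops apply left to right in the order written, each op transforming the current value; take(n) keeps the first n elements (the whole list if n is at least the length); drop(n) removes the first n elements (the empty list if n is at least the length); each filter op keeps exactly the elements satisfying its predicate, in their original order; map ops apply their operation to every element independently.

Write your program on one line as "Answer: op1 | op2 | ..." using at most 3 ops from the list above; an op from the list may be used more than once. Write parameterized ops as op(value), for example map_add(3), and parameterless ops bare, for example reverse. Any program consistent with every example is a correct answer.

map_add(-8) | map_add(4) | map_add(-8)

Check, running the answer program on each example:
  [-35, -16, -29, 20, -4] -> [-43, -24, -37, 12, -12] -> [-39, -20, -33, 16, -8] -> [-47, -28, -41, 8, -16]
  [11, -15, -8, 8, 6] -> [3, -23, -16, 0, -2] -> [7, -19, -12, 4, 2] -> [-1, -27, -20, -4, -6]
  [-36, 41, 16, 30, 20, -18, 30, 34, -13] -> [-44, 33, 8, 22, 12, -26, 22, 26, -21] -> [-40, 37, 12, 26, 16, -22, 26, 30, -17] -> [-48, 29, 4, 18, 8, -30, 18, 22, -25]
  [-31, -11, 43, -40, 31, 48] -> [-39, -19, 35, -48, 23, 40] -> [-35, -15, 39, -44, 27, 44] -> [-43, -23, 31, -52, 19, 36]
  [-29, 49, 12, 9, 7] -> [-37, 41, 4, 1, -1] -> [-33, 45, 8, 5, 3] -> [-41, 37, 0, -3, -5]
  [9, 8, -34, 21, -2, -25, -9, -28, 38] -> [1, 0, -42, 13, -10, -33, -17, -36, 30] -> [5, 4, -38, 17, -6, -29, -13, -32, 34] -> [-3, -4, -46, 9, -14, -37, -21, -40, 26]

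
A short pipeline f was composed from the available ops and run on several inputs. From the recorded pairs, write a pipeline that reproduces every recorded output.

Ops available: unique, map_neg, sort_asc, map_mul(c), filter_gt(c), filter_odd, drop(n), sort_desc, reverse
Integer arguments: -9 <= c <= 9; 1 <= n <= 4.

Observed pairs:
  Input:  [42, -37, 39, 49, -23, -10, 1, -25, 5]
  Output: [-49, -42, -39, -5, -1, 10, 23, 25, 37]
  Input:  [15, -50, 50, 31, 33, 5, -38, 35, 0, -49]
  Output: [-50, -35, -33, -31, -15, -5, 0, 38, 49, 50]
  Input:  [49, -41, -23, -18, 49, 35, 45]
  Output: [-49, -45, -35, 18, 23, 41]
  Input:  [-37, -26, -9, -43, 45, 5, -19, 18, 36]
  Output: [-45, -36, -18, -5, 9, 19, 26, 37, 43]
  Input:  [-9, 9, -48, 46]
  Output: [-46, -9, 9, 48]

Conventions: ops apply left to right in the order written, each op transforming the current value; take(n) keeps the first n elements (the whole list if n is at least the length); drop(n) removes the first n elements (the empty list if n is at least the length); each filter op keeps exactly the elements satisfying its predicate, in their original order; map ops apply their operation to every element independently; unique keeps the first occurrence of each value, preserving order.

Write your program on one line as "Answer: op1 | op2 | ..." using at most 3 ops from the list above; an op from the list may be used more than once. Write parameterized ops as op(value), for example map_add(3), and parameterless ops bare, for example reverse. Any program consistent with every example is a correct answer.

map_neg | unique | sort_asc

Check, running the answer program on each example:
  [42, -37, 39, 49, -23, -10, 1, -25, 5] -> [-42, 37, -39, -49, 23, 10, -1, 25, -5] -> [-42, 37, -39, -49, 23, 10, -1, 25, -5] -> [-49, -42, -39, -5, -1, 10, 23, 25, 37]
  [15, -50, 50, 31, 33, 5, -38, 35, 0, -49] -> [-15, 50, -50, -31, -33, -5, 38, -35, 0, 49] -> [-15, 50, -50, -31, -33, -5, 38, -35, 0, 49] -> [-50, -35, -33, -31, -15, -5, 0, 38, 49, 50]
  [49, -41, -23, -18, 49, 35, 45] -> [-49, 41, 23, 18, -49, -35, -45] -> [-49, 41, 23, 18, -35, -45] -> [-49, -45, -35, 18, 23, 41]
  [-37, -26, -9, -43, 45, 5, -19, 18, 36] -> [37, 26, 9, 43, -45, -5, 19, -18, -36] -> [37, 26, 9, 43, -45, -5, 19, -18, -36] -> [-45, -36, -18, -5, 9, 19, 26, 37, 43]
  [-9, 9, -48, 46] -> [9, -9, 48, -46] -> [9, -9, 48, -46] -> [-46, -9, 9, 48]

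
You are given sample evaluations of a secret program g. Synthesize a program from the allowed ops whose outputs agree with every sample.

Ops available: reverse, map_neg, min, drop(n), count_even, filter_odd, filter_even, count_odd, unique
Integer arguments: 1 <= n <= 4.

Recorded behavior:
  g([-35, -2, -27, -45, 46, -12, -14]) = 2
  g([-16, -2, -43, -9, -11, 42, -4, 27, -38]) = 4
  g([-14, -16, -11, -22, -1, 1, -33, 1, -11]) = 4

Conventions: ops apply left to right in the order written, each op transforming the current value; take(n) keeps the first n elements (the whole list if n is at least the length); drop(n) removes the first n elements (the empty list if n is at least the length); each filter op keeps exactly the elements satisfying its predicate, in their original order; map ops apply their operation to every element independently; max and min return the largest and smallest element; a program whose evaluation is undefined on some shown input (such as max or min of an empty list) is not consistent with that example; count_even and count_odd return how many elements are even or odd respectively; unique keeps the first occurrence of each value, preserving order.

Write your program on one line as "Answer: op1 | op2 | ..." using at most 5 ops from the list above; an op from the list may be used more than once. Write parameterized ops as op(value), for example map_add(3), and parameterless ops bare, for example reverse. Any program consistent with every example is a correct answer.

drop(2) | map_neg | unique | filter_odd | count_odd

Check, running the answer program on each example:
  [-35, -2, -27, -45, 46, -12, -14] -> [-27, -45, 46, -12, -14] -> [27, 45, -46, 12, 14] -> [27, 45, -46, 12, 14] -> [27, 45] -> 2
  [-16, -2, -43, -9, -11, 42, -4, 27, -38] -> [-43, -9, -11, 42, -4, 27, -38] -> [43, 9, 11, -42, 4, -27, 38] -> [43, 9, 11, -42, 4, -27, 38] -> [43, 9, 11, -27] -> 4
  [-14, -16, -11, -22, -1, 1, -33, 1, -11] -> [-11, -22, -1, 1, -33, 1, -11] -> [11, 22, 1, -1, 33, -1, 11] -> [11, 22, 1, -1, 33] -> [11, 1, -1, 33] -> 4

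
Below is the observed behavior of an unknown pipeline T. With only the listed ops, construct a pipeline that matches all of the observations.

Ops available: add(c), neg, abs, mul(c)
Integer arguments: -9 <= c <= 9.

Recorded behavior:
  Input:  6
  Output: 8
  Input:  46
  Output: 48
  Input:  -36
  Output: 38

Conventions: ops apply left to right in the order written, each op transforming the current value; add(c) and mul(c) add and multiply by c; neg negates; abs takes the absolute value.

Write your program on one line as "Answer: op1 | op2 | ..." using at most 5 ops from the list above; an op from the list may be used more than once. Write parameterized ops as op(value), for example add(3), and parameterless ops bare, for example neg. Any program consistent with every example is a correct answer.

abs | neg | add(-2) | neg

Check, running the answer program on each example:
  6 -> 6 -> -6 -> -8 -> 8
  46 -> 46 -> -46 -> -48 -> 48
  -36 -> 36 -> -36 -> -38 -> 38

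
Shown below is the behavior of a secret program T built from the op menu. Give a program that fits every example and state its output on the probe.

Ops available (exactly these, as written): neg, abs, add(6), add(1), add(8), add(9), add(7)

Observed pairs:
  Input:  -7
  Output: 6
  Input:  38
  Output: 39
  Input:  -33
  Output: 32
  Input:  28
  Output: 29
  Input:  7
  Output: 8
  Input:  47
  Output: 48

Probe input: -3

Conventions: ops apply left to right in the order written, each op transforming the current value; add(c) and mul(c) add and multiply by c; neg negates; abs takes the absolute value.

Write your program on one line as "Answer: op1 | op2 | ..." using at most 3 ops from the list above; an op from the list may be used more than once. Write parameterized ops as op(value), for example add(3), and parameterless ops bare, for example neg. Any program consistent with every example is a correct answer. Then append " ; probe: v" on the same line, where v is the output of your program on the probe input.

add(1) | neg | abs ; probe: 2

Check, running the answer program on each example:
  -7 -> -6 -> 6 -> 6
  38 -> 39 -> -39 -> 39
  -33 -> -32 -> 32 -> 32
  28 -> 29 -> -29 -> 29
  7 -> 8 -> -8 -> 8
  47 -> 48 -> -48 -> 48
  probe: -3 -> -2 -> 2 -> 2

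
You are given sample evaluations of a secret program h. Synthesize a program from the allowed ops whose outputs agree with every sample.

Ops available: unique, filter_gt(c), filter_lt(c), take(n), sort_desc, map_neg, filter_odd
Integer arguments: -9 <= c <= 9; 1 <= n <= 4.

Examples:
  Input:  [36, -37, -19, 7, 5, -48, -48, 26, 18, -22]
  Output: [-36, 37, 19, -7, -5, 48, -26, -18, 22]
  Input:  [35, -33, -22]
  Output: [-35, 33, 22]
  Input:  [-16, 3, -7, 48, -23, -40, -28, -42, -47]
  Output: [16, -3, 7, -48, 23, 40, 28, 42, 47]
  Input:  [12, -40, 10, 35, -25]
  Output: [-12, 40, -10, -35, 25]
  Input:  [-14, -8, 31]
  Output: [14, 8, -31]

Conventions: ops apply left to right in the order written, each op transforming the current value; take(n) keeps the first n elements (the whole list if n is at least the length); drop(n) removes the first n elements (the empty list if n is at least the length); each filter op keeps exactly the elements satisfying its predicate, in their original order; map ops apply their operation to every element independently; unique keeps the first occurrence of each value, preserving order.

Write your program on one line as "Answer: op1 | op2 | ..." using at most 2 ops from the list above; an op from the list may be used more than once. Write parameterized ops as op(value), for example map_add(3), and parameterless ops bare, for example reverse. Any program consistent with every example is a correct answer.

map_neg | unique

Check, running the answer program on each example:
  [36, -37, -19, 7, 5, -48, -48, 26, 18, -22] -> [-36, 37, 19, -7, -5, 48, 48, -26, -18, 22] -> [-36, 37, 19, -7, -5, 48, -26, -18, 22]
  [35, -33, -22] -> [-35, 33, 22] -> [-35, 33, 22]
  [-16, 3, -7, 48, -23, -40, -28, -42, -47] -> [16, -3, 7, -48, 23, 40, 28, 42, 47] -> [16, -3, 7, -48, 23, 40, 28, 42, 47]
  [12, -40, 10, 35, -25] -> [-12, 40, -10, -35, 25] -> [-12, 40, -10, -35, 25]
  [-14, -8, 31] -> [14, 8, -31] -> [14, 8, -31]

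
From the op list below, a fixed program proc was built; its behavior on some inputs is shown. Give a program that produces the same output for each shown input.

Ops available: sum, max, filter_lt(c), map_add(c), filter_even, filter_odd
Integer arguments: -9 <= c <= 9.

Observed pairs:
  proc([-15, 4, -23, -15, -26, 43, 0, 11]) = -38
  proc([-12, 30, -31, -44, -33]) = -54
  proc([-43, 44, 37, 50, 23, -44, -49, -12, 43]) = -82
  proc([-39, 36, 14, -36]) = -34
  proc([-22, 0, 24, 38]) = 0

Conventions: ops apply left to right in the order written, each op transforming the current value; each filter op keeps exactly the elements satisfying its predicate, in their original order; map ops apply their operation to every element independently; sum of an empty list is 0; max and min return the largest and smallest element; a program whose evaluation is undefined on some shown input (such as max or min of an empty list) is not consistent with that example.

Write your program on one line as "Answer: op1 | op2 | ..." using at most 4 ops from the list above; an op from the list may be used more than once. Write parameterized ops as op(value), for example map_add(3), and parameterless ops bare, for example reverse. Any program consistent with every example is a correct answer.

filter_odd | filter_lt(5) | map_add(5) | sum

Check, running the answer program on each example:
  [-15, 4, -23, -15, -26, 43, 0, 11] -> [-15, -23, -15, 43, 11] -> [-15, -23, -15] -> [-10, -18, -10] -> -38
  [-12, 30, -31, -44, -33] -> [-31, -33] -> [-31, -33] -> [-26, -28] -> -54
  [-43, 44, 37, 50, 23, -44, -49, -12, 43] -> [-43, 37, 23, -49, 43] -> [-43, -49] -> [-38, -44] -> -82
  [-39, 36, 14, -36] -> [-39] -> [-39] -> [-34] -> -34
  [-22, 0, 24, 38] -> [] -> [] -> [] -> 0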